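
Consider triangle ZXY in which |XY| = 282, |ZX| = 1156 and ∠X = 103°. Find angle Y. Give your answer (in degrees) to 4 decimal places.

By the law of cosines, |YZ|² = |ZX|² + |XY|² − 2·|ZX|·|XY|·cos X = 1.5625e+06, so |YZ| ≈ 1250.
Law of cosines again: cos Y = (|XY|² + |YZ|² − |ZX|²)/(2·|XY|·|YZ|) ≈ 0.43363, so ∠Y ≈ 64.30°.

64.3018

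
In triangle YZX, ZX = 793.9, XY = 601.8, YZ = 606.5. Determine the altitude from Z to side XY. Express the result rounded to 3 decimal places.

Semiperimeter s = (793.9 + 601.8 + 606.5)/2 = 1001.1.
Heron's formula: area = √(1001.1·207.2·399.3·394.6) ≈ 1.8078e+05.
The altitude from Z has length 2·area/XY ≈ 600.81.

h_Z ≈ 600.813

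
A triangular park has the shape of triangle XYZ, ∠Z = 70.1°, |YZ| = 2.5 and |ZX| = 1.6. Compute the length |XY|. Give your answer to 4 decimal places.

2.4672

By the law of cosines, |XY|² = |YZ|² + |ZX|² − 2·|YZ|·|ZX|·cos Z = 6.087, so |XY| ≈ 2.4672.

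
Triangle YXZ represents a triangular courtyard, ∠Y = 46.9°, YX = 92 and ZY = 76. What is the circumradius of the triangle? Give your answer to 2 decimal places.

R ≈ 46.87

By the law of cosines, XZ² = ZY² + YX² − 2·ZY·YX·cos Y = 4685.1, so XZ ≈ 68.448.
Area = ½·ZY·YX·sin Y ≈ 2552.6.
Circumradius = XZ/(2 sin Y) ≈ 46.872.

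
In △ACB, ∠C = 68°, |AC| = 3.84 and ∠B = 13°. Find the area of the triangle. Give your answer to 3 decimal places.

30.014

The third angle is ∠A = 180° − ∠C − ∠B = 99.00°.
Law of sines: |CB| = |AC|·sin A/sin B ≈ 16.86.
Law of sines: |BA| = |AC|·sin C/sin B ≈ 15.827.
Area = ½·|AC|·|CB|·sin C ≈ 30.014.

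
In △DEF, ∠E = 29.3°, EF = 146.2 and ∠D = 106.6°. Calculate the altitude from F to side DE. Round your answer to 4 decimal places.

71.5477

The third angle is ∠F = 180° − ∠D − ∠E = 44.10°.
Law of sines: FD = EF·sin E/sin D ≈ 74.659.
Law of sines: DE = EF·sin F/sin D ≈ 106.17.
Area = ½·EF·FD·sin F ≈ 3798.
The altitude from F has length 2·area/DE ≈ 71.548.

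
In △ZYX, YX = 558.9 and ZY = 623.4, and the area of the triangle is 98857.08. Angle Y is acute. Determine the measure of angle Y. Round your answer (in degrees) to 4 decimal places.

From area = ½·ZY·YX·sin Y, we get sin Y = 2·area/(ZY·YX) ≈ 0.56746.
Taking the acute solution, ∠Y ≈ 34.57°.

∠Y ≈ 34.5734°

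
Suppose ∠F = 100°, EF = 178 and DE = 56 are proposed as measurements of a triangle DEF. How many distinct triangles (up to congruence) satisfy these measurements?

EF·sin F = 178·sin(100°) ≈ 175.3.
Since ∠F is not acute, a triangle exists only if DE > EF; here DE ≤ EF, so there is no triangle.

0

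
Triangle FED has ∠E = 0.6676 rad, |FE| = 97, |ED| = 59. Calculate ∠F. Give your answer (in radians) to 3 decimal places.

∠F ≈ 0.625 rad

By the law of cosines, |DF|² = |FE|² + |ED|² − 2·|FE|·|ED|·cos E = 3901.3, so |DF| ≈ 62.461.
Law of cosines again: cos F = (|DF|² + |FE|² − |ED|²)/(2·|DF|·|FE|) ≈ 0.81118, so ∠F ≈ 0.6246 rad.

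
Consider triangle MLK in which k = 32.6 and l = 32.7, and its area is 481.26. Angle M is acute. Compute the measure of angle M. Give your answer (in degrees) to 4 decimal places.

64.5432

From area = ½·l·k·sin M, we get sin M = 2·area/(l·k) ≈ 0.90291.
Taking the acute solution, ∠M ≈ 64.54°.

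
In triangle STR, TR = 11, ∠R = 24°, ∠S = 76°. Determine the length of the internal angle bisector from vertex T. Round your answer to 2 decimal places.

t_T ≈ 4.98

The third angle is ∠T = 180° − ∠R − ∠S = 80.00°.
Law of sines: RS = TR·sin T/sin S ≈ 11.165.
Law of sines: ST = TR·sin R/sin S ≈ 4.6111.
The bisector from T has length 2·ST·TR·cos(∠T/2)/(ST+TR) ≈ 4.9779.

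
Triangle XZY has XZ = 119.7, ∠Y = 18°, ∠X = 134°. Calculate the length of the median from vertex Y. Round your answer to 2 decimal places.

m_Y ≈ 227.54

The third angle is ∠Z = 180° − ∠Y − ∠X = 28.00°.
Law of sines: ZY = XZ·sin X/sin Y ≈ 278.64.
Law of sines: YX = XZ·sin Z/sin Y ≈ 181.85.
Median from Y: ½√(2·ZY² + 2·YX² − XZ²) ≈ 227.54.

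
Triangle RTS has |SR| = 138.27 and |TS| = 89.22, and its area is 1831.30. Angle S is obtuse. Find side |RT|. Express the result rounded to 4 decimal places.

From area = ½·|TS|·|SR|·sin S, we get sin S = 2·area/(|TS|·|SR|) ≈ 0.29689.
Taking the obtuse solution, ∠S ≈ 162.73°.
Law of cosines then gives |RT| ≈ 225.03.

225.0316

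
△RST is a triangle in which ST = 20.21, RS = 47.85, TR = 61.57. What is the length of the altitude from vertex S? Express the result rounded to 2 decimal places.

Semiperimeter s = (20.21 + 61.57 + 47.85)/2 = 64.815.
Heron's formula: area = √(64.815·44.605·3.245·16.965) ≈ 398.95.
The altitude from S has length 2·area/TR ≈ 12.959.

h_S ≈ 12.96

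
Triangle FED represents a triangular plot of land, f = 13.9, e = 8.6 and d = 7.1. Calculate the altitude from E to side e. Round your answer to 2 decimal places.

Semiperimeter s = (13.9 + 8.6 + 7.1)/2 = 14.8.
Heron's formula: area = √(14.8·0.9·6.2·7.7) ≈ 25.217.
The altitude from E has length 2·area/e ≈ 5.8644.

h_E ≈ 5.86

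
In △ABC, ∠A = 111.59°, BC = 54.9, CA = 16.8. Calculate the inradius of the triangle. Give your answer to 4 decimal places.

r ≈ 6.1413

Law of sines: sin B = CA·sin A/BC ≈ 0.28454.
Since BC ≥ CA, only the acute value applies: ∠B ≈ 16.53°.
Then ∠C = 180° − ∠A − ∠B ≈ 51.88°.
Law of sines gives AB = BC·sin C/sin A ≈ 46.449.
Area = ½·BC·CA·sin C ≈ 362.8.
Semiperimeter s = (54.9+16.8+46.449)/2 = 59.074.
Inradius = area/s = 362.8/59.074 ≈ 6.1413.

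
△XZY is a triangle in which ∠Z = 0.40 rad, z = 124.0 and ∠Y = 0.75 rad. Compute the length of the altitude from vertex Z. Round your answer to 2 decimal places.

The third angle is ∠X = π − ∠Z − ∠Y = 1.992 rad.
Law of sines: x = z·sin X/sin Z ≈ 290.65.
Law of sines: y = z·sin Y/sin Z ≈ 217.05.
Area = ½·z·x·sin Y ≈ 12283.
The altitude from Z has length 2·area/z ≈ 198.12.

h_Z ≈ 198.12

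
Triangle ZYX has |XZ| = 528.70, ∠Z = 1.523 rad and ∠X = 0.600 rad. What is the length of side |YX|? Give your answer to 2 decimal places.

The third angle is ∠Y = π − ∠X − ∠Z = 1.019 rad.
Law of sines: |YX| = |XZ|·sin Z/sin Y ≈ 620.29.

620.29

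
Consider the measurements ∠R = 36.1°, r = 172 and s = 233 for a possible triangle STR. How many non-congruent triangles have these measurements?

s·sin R = 233·sin(36.1°) ≈ 137.3.
Since s sin R < r < s (137.3 < 172 < 233), two triangles exist.

2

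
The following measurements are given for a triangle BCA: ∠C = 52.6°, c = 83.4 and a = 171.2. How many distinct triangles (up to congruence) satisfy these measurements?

a·sin C = 171.2·sin(52.6°) ≈ 136.
Since c = 83.4 < 136 = a sin C, no triangle exists.

0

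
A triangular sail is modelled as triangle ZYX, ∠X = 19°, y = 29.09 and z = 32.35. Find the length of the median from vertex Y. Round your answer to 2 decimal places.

By the law of cosines, x² = z² + y² − 2·z·y·cos X = 113.17, so x ≈ 10.638.
Median from Y: ½√(2·x² + 2·z² − y²) ≈ 19.191.

m_Y ≈ 19.19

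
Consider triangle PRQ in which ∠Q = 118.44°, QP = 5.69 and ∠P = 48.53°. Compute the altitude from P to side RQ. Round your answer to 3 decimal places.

5.003

The third angle is ∠R = 180° − ∠Q − ∠P = 13.03°.
Law of sines: RQ = QP·sin P/sin R ≈ 18.91.
Law of sines: PR = QP·sin Q/sin R ≈ 22.191.
Area = ½·QP·RQ·sin Q ≈ 47.307.
The altitude from P has length 2·area/RQ ≈ 5.0033.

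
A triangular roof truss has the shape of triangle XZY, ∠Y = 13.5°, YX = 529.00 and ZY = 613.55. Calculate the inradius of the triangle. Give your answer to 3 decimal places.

By the law of cosines, XZ² = ZY² + YX² − 2·ZY·YX·cos Y = 25084, so XZ ≈ 158.38.
Area = ½·ZY·YX·sin Y ≈ 37884.
Semiperimeter s = (613.55+529+158.38)/2 = 650.47.
Inradius = area/s = 37884/650.47 ≈ 58.242.

r ≈ 58.242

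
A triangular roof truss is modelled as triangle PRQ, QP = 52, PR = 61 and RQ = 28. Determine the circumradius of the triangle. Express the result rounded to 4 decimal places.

By the law of cosines, cos P = (QP² + PR² − RQ²) / (2·QP·PR) ≈ 0.88919, so ∠P ≈ 27.23°.
Circumradius = RQ/(2 sin P) ≈ 30.598.

30.5981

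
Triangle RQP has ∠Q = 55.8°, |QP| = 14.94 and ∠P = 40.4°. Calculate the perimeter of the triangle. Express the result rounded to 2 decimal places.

The third angle is ∠R = 180° − ∠Q − ∠P = 83.80°.
Law of sines: |PR| = |QP|·sin Q/sin R ≈ 12.429.
Law of sines: |RQ| = |QP|·sin P/sin R ≈ 9.7399.
Semiperimeter s = (14.94+12.429+9.7399)/2 = 18.555.
Perimeter = 14.94 + 12.429 + 9.7399 = 37.109.

37.11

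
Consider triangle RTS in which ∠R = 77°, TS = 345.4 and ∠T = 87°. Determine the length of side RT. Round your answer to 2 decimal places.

The third angle is ∠S = 180° − ∠R − ∠T = 16.00°.
Law of sines: RT = TS·sin S/sin R ≈ 97.709.

97.71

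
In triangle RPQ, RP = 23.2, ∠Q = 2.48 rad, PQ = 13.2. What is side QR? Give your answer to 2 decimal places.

11.32

Law of sines: sin R = PQ·sin Q/RP ≈ 0.34956.
Since RP ≥ PQ, only the acute value applies: ∠R ≈ 0.357 rad.
Then ∠P = π − ∠Q − ∠R ≈ 0.304 rad.
Law of sines gives QR = RP·sin P/sin Q ≈ 11.321.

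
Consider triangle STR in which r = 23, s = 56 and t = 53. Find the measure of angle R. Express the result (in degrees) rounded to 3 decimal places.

By the law of cosines, cos R = (s² + t² − r²) / (2·s·t) ≈ 0.91240, so ∠R ≈ 24.16°.

∠R ≈ 24.161°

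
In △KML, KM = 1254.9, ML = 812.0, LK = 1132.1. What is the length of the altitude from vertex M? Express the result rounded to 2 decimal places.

Semiperimeter s = (812 + 1132.1 + 1254.9)/2 = 1599.5.
Heron's formula: area = √(1599.5·787.5·467.4·344.6) ≈ 4.5042e+05.
The altitude from M has length 2·area/LK ≈ 795.73.

h_M ≈ 795.73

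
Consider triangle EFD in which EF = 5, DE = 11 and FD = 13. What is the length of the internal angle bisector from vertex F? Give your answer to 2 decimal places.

By the law of cosines, cos F = (EF² + FD² − DE²) / (2·EF·FD) ≈ 0.56154, so ∠F ≈ 55.84°.
The bisector from F has length 2·EF·FD·cos(∠F/2)/(EF+FD) ≈ 6.3816.

6.38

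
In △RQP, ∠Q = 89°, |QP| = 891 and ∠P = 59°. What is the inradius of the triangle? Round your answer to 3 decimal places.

The third angle is ∠R = 180° − ∠Q − ∠P = 32.00°.
Law of sines: |PR| = |QP|·sin Q/sin R ≈ 1681.1.
Law of sines: |RQ| = |QP|·sin P/sin R ≈ 1441.2.
Area = ½·|QP|·|PR|·sin P ≈ 6.4197e+05.
Semiperimeter s = (891+1681.1+1441.2)/2 = 2006.7.
Inradius = area/s = 6.4197e+05/2006.7 ≈ 319.92.

319.917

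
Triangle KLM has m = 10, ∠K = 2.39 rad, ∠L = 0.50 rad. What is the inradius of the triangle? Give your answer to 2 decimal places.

r ≈ 2.32

The third angle is ∠M = π − ∠K − ∠L = 0.252 rad.
Law of sines: k = m·sin K/sin M ≈ 27.428.
Law of sines: l = m·sin L/sin M ≈ 19.258.
Area = ½·m·k·sin L ≈ 65.748.
Semiperimeter s = (27.428+19.258+10)/2 = 28.343.
Inradius = area/s = 65.748/28.343 ≈ 2.3197.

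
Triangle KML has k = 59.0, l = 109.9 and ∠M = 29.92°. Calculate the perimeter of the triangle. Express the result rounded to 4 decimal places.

By the law of cosines, m² = l² + k² − 2·l·k·cos M = 4319.2, so m ≈ 65.72.
Semiperimeter s = (59+65.72+109.9)/2 = 117.31.
Perimeter = 59 + 65.72 + 109.9 = 234.62.

perimeter ≈ 234.6204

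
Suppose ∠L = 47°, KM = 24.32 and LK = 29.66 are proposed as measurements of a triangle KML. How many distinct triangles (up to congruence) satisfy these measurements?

2

LK·sin L = 29.66·sin(47°) ≈ 21.69.
Since LK sin L < KM < LK (21.69 < 24.32 < 29.66), two triangles exist.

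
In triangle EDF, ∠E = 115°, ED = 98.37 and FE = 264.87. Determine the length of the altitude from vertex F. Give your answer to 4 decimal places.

By the law of cosines, DF² = FE² + ED² − 2·FE·ED·cos E = 1.0186e+05, so DF ≈ 319.15.
Area = ½·FE·ED·sin E ≈ 11807.
The altitude from F has length 2·area/ED ≈ 240.05.

h_F ≈ 240.0537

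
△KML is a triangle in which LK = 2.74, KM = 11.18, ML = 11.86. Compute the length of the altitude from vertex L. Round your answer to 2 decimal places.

Semiperimeter s = (11.86 + 2.74 + 11.18)/2 = 12.89.
Heron's formula: area = √(12.89·1.03·10.15·1.71) ≈ 15.18.
The altitude from L has length 2·area/KM ≈ 2.7156.

2.72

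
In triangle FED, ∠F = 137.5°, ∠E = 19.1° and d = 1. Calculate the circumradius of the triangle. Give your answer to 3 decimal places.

The third angle is ∠D = 180° − ∠F − ∠E = 23.40°.
Law of sines: f = d·sin F/sin D ≈ 1.7011.
Law of sines: e = d·sin E/sin D ≈ 0.82392.
Circumradius = d/(2 sin D) ≈ 1.259.

1.259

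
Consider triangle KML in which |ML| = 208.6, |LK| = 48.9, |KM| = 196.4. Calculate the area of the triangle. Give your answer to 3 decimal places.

area ≈ 4759.482

Semiperimeter s = (208.6 + 48.9 + 196.4)/2 = 226.95.
Heron's formula: area = √(226.95·18.35·178.05·30.55) ≈ 4759.5.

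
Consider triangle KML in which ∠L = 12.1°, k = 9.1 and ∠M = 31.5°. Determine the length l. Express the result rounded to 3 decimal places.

2.766

The third angle is ∠K = 180° − ∠M − ∠L = 136.40°.
Law of sines: l = k·sin L/sin K ≈ 2.7661.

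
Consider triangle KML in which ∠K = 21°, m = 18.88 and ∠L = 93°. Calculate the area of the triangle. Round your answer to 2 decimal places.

area ≈ 69.82

The third angle is ∠M = 180° − ∠L − ∠K = 66.00°.
Law of sines: k = m·sin K/sin M ≈ 7.4063.
Law of sines: l = m·sin L/sin M ≈ 20.638.
Area = ½·m·k·sin L ≈ 69.82.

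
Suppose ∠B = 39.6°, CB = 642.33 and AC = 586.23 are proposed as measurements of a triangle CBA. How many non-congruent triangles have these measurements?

CB·sin B = 642.33·sin(39.6°) ≈ 409.4.
Since CB sin B < AC < CB (409.4 < 586.23 < 642.33), two triangles exist.

2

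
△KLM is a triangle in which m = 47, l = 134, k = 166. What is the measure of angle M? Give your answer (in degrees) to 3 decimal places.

By the law of cosines, cos M = (k² + l² − m²) / (2·k·l) ≈ 0.97336, so ∠M ≈ 13.25°.

∠M ≈ 13.254°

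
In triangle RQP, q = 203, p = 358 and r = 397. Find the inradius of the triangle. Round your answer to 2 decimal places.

75.61

Semiperimeter s = (397 + 203 + 358)/2 = 479.
Heron's formula: area = √(479·82·276·121) ≈ 36218.
Inradius = area/s = 36218/479 ≈ 75.611.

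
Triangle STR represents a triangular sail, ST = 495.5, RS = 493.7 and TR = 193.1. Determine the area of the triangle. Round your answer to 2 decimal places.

46832.90

Semiperimeter s = (193.1 + 493.7 + 495.5)/2 = 591.15.
Heron's formula: area = √(591.15·398.05·97.45·95.65) ≈ 46833.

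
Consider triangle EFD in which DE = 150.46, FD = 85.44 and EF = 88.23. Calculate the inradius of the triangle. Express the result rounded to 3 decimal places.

Semiperimeter s = (85.44 + 150.46 + 88.23)/2 = 162.06.
Heron's formula: area = √(162.06·76.625·11.605·73.835) ≈ 3262.
Inradius = area/s = 3262/162.06 ≈ 20.128.

r ≈ 20.128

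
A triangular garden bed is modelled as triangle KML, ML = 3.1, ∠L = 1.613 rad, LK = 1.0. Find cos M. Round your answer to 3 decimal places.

cos M ≈ 0.953

By the law of cosines, KM² = ML² + LK² − 2·ML·LK·cos L = 10.872, so KM ≈ 3.2972.
Law of cosines again: cos M = (KM² + ML² − LK²)/(2·KM·ML) ≈ 0.95299, so ∠M ≈ 0.308 rad.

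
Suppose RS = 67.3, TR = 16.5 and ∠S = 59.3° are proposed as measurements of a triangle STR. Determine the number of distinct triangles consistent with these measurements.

0

RS·sin S = 67.3·sin(59.3°) ≈ 57.87.
Since TR = 16.5 < 57.87 = RS sin S, no triangle exists.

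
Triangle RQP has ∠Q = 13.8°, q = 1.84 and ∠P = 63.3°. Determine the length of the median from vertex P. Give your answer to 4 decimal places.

The third angle is ∠R = 180° − ∠Q − ∠P = 102.90°.
Law of sines: r = q·sin R/sin Q ≈ 7.5191.
Law of sines: p = q·sin P/sin Q ≈ 6.8913.
Median from P: ½√(2·r² + 2·q² − p²) ≈ 4.2531.

4.2531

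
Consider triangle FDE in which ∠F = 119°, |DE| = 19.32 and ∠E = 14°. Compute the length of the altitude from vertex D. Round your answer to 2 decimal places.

The third angle is ∠D = 180° − ∠E − ∠F = 47.00°.
Law of sines: |EF| = |DE|·sin D/sin F ≈ 16.155.
Law of sines: |FD| = |DE|·sin E/sin F ≈ 5.344.
Area = ½·|DE|·|EF|·sin E ≈ 37.754.
The altitude from D has length 2·area/|EF| ≈ 4.6739.

h_D ≈ 4.67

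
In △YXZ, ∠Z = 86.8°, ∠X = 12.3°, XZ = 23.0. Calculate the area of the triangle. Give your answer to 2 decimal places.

The third angle is ∠Y = 180° − ∠X − ∠Z = 80.90°.
Law of sines: ZY = XZ·sin X/sin Y ≈ 4.9622.
Law of sines: YX = XZ·sin Z/sin Y ≈ 23.257.
Area = ½·XZ·ZY·sin Z ≈ 56.976.

56.98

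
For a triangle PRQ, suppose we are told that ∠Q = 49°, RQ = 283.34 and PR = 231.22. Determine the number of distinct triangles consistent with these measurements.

RQ·sin Q = 283.34·sin(49°) ≈ 213.8.
Since RQ sin Q < PR < RQ (213.8 < 231.22 < 283.34), two triangles exist.

2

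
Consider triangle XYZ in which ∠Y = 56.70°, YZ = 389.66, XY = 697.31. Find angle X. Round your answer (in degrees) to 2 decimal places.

∠X ≈ 33.97°

By the law of cosines, ZX² = XY² + YZ² − 2·XY·YZ·cos Y = 3.3972e+05, so ZX ≈ 582.86.
Law of cosines again: cos X = (ZX² + XY² − YZ²)/(2·ZX·XY) ≈ 0.82933, so ∠X ≈ 33.97°.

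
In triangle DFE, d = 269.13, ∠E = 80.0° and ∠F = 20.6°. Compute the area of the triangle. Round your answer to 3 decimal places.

area ≈ 12766.386

The third angle is ∠D = 180° − ∠F − ∠E = 79.40°.
Law of sines: f = d·sin F/sin D ≈ 96.335.
Law of sines: e = d·sin E/sin D ≈ 269.64.
Area = ½·d·f·sin E ≈ 12766.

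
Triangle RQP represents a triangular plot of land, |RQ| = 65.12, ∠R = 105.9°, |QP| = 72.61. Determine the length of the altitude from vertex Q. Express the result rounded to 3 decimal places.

Law of sines: sin P = |RQ|·sin R/|QP| ≈ 0.86253.
Since |QP| ≥ |RQ|, only the acute value applies: ∠P ≈ 59.60°.
Then ∠Q = 180° − ∠R − ∠P ≈ 14.50°.
Law of sines gives |PR| = |QP|·sin Q/sin R ≈ 18.9.
Area = ½·|QP|·|RQ|·sin Q ≈ 591.85.
The altitude from Q has length 2·area/|PR| ≈ 62.629.

62.629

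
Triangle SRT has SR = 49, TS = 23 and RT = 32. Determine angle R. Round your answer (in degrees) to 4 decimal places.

∠R ≈ 22.5613°

By the law of cosines, cos R = (SR² + RT² − TS²) / (2·SR·RT) ≈ 0.92347, so ∠R ≈ 22.56°.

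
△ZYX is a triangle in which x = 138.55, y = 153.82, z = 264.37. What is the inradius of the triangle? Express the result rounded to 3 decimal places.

Semiperimeter s = (264.37 + 153.82 + 138.55)/2 = 278.37.
Heron's formula: area = √(278.37·14·124.55·139.82) ≈ 8238.2.
Inradius = area/s = 8238.2/278.37 ≈ 29.594.

r ≈ 29.594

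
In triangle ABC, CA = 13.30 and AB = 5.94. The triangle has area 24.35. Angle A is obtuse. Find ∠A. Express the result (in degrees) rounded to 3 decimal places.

141.943

From area = ½·CA·AB·sin A, we get sin A = 2·area/(CA·AB) ≈ 0.61644.
Taking the obtuse solution, ∠A ≈ 141.94°.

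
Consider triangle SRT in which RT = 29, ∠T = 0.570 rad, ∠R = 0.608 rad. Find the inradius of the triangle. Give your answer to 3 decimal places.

4.393

The third angle is ∠S = π − ∠R − ∠T = 1.964 rad.
Law of sines: TS = RT·sin R/sin S ≈ 17.931.
Law of sines: SR = RT·sin T/sin S ≈ 16.939.
Area = ½·RT·TS·sin T ≈ 140.31.
Semiperimeter s = (29+17.931+16.939)/2 = 31.935.
Inradius = area/s = 140.31/31.935 ≈ 4.3934.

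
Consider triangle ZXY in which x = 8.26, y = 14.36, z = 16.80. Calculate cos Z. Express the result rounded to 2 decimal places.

-0.03

By the law of cosines, cos Z = (x² + y² − z²) / (2·x·y) ≈ -0.03289, so ∠Z ≈ 91.88°.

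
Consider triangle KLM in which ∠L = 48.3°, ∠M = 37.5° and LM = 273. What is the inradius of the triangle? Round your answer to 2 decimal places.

The third angle is ∠K = 180° − ∠L − ∠M = 94.20°.
Law of sines: MK = LM·sin L/sin K ≈ 204.38.
Law of sines: KL = LM·sin M/sin K ≈ 166.64.
Area = ½·LM·MK·sin M ≈ 16983.
Semiperimeter s = (273+204.38+166.64)/2 = 322.01.
Inradius = area/s = 16983/322.01 ≈ 52.741.

r ≈ 52.74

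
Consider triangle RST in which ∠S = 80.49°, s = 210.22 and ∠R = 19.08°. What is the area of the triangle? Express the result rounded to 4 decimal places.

The third angle is ∠T = 180° − ∠R − ∠S = 80.43°.
Law of sines: r = s·sin R/sin S ≈ 69.676.
Law of sines: t = s·sin T/sin S ≈ 210.18.
Area = ½·s·r·sin T ≈ 7221.7.

area ≈ 7221.7201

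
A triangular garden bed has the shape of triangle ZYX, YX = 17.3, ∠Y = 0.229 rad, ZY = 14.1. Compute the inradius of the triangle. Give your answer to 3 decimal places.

1.530

By the law of cosines, XZ² = ZY² + YX² − 2·ZY·YX·cos Y = 22.976, so XZ ≈ 4.7933.
Area = ½·ZY·YX·sin Y ≈ 27.687.
Semiperimeter s = (17.3+4.7933+14.1)/2 = 18.097.
Inradius = area/s = 27.687/18.097 ≈ 1.5299.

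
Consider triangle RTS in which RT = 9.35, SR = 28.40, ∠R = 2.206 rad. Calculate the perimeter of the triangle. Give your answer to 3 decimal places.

By the law of cosines, TS² = SR² + RT² − 2·SR·RT·cos R = 1209.1, so TS ≈ 34.772.
Semiperimeter s = (34.772+28.4+9.35)/2 = 36.261.
Perimeter = 34.772 + 28.4 + 9.35 = 72.522.

72.522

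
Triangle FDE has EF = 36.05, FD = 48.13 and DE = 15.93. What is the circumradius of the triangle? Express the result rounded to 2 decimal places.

By the law of cosines, cos F = (EF² + FD² − DE²) / (2·EF·FD) ≈ 0.96892, so ∠F ≈ 14.32°.
Circumradius = DE/(2 sin F) ≈ 32.2.

32.20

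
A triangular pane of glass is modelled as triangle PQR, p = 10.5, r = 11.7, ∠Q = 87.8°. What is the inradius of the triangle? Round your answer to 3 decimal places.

By the law of cosines, q² = r² + p² − 2·r·p·cos Q = 237.71, so q ≈ 15.418.
Area = ½·r·p·sin Q ≈ 61.38.
Semiperimeter s = (10.5+15.418+11.7)/2 = 18.809.
Inradius = area/s = 61.38/18.809 ≈ 3.2633.

3.263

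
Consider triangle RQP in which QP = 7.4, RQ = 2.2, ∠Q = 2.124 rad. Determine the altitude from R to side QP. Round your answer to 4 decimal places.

By the law of cosines, PR² = RQ² + QP² − 2·RQ·QP·cos Q = 76.708, so PR ≈ 8.7583.
Area = ½·RQ·QP·sin Q ≈ 6.9259.
The altitude from R has length 2·area/QP ≈ 1.8719.

h_R ≈ 1.8719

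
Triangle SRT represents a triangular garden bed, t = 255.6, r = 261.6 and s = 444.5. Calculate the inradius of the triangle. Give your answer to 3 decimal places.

Semiperimeter p = (444.5 + 261.6 + 255.6)/2 = 480.85.
Heron's formula: area = √(480.85·36.35·219.25·225.25) ≈ 29381.
Inradius = area/p = 29381/480.85 ≈ 61.101.

61.101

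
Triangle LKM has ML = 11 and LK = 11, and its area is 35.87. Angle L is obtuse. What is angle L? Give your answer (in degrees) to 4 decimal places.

∠L ≈ 143.6375°

From area = ½·ML·LK·sin L, we get sin L = 2·area/(ML·LK) ≈ 0.59289.
Taking the obtuse solution, ∠L ≈ 143.64°.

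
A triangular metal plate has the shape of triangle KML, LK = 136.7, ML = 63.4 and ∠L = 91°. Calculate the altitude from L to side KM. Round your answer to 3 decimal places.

h_L ≈ 57.127

By the law of cosines, KM² = ML² + LK² − 2·ML·LK·cos L = 23009, so KM ≈ 151.69.
Area = ½·ML·LK·sin L ≈ 4332.7.
The altitude from L has length 2·area/KM ≈ 57.127.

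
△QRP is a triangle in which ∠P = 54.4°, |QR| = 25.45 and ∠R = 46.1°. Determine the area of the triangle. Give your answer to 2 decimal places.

282.18

The third angle is ∠Q = 180° − ∠R − ∠P = 79.50°.
Law of sines: |RP| = |QR|·sin Q/sin P ≈ 30.776.
Law of sines: |PQ| = |QR|·sin R/sin P ≈ 22.553.
Area = ½·|QR|·|RP|·sin R ≈ 282.18.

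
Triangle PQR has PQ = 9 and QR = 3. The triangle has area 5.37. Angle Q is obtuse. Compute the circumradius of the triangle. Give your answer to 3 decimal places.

14.849

From area = ½·PQ·QR·sin Q, we get sin Q = 2·area/(PQ·QR) ≈ 0.39778.
Taking the obtuse solution, ∠Q ≈ 156.56°.
Law of cosines then gives RP ≈ 11.813.
Circumradius = RP/(2 sin Q) ≈ 14.849.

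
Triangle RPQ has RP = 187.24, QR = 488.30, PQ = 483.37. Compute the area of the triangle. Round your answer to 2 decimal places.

area ≈ 44615.94

Semiperimeter s = (483.37 + 488.3 + 187.24)/2 = 579.46.
Heron's formula: area = √(579.46·96.085·91.155·392.22) ≈ 44616.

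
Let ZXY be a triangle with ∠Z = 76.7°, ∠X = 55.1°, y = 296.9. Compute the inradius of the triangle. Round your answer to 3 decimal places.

The third angle is ∠Y = 180° − ∠Z − ∠X = 48.20°.
Law of sines: z = y·sin Z/sin Y ≈ 387.59.
Law of sines: x = y·sin X/sin Y ≈ 326.64.
Area = ½·y·z·sin X ≈ 47189.
Semiperimeter s = (387.59+326.64+296.9)/2 = 505.56.
Inradius = area/s = 47189/505.56 ≈ 93.34.

r ≈ 93.340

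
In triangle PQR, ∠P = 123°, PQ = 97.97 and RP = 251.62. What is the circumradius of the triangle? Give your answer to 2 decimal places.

By the law of cosines, QR² = RP² + PQ² − 2·RP·PQ·cos P = 99763, so QR ≈ 315.85.
Area = ½·RP·PQ·sin P ≈ 10337.
Circumradius = QR/(2 sin P) ≈ 188.31.

188.31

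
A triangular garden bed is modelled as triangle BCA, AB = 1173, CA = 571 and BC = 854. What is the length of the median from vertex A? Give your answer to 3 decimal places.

817.714

Median from A: ½√(2·CA² + 2·AB² − BC²) ≈ 817.71.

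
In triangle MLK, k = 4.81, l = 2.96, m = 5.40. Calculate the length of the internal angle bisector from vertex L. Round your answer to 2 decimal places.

t_L ≈ 4.88

By the law of cosines, cos L = (k² + m² − l²) / (2·k·m) ≈ 0.83804, so ∠L ≈ 33.07°.
The bisector from L has length 2·k·m·cos(∠L/2)/(k+m) ≈ 4.8776.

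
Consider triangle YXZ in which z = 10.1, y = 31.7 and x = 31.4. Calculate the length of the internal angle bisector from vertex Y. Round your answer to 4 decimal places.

By the law of cosines, cos Y = (x² + z² − y²) / (2·x·z) ≈ 0.13098, so ∠Y ≈ 82.47°.
The bisector from Y has length 2·x·z·cos(∠Y/2)/(x+z) ≈ 11.493.

11.4933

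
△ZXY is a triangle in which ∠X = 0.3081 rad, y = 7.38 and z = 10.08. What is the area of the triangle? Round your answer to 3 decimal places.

11.279

Area = ½·y·z·sin X ≈ 11.279.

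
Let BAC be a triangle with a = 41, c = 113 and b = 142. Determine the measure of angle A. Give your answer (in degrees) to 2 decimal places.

∠A ≈ 13.14°

By the law of cosines, cos A = (c² + b² − a²) / (2·c·b) ≈ 0.97383, so ∠A ≈ 13.14°.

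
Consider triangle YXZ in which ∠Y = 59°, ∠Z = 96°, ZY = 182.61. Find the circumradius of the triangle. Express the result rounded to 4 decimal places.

The third angle is ∠X = 180° − ∠Z − ∠Y = 25.00°.
Law of sines: XZ = ZY·sin Y/sin X ≈ 370.38.
Law of sines: YX = ZY·sin Z/sin X ≈ 429.73.
Circumradius = ZY/(2 sin X) ≈ 216.05.

216.0460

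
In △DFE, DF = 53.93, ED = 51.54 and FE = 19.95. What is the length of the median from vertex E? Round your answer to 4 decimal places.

m_E ≈ 28.2856

Median from E: ½√(2·FE² + 2·ED² − DF²) ≈ 28.286.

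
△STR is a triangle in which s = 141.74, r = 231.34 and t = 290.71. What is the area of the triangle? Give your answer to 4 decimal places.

Semiperimeter p = (141.74 + 290.71 + 231.34)/2 = 331.89.
Heron's formula: area = √(331.89·190.15·41.185·100.55) ≈ 16167.

area ≈ 16166.8571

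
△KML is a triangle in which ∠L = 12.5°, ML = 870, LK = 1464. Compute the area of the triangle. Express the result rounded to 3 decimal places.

area ≈ 137837.404

Area = ½·ML·LK·sin L ≈ 1.3784e+05.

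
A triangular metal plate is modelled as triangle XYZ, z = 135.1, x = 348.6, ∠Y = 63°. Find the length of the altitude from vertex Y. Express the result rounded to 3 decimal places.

134.726

By the law of cosines, y² = z² + x² − 2·z·x·cos Y = 97012, so y ≈ 311.47.
Area = ½·z·x·sin Y ≈ 20981.
The altitude from Y has length 2·area/y ≈ 134.73.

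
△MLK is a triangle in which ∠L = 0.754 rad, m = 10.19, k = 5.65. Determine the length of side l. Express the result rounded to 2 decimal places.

7.20

By the law of cosines, l² = k² + m² − 2·k·m·cos L = 51.821, so l ≈ 7.1987.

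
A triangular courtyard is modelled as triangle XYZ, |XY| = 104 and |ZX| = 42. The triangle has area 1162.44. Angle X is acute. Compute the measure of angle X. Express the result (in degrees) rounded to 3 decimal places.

From area = ½·|ZX|·|XY|·sin X, we get sin X = 2·area/(|ZX|·|XY|) ≈ 0.53225.
Taking the acute solution, ∠X ≈ 32.16°.

32.158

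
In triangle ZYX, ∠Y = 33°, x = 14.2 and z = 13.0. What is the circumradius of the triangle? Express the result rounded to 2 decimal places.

R ≈ 7.17

By the law of cosines, y² = x² + z² − 2·x·z·cos Y = 61.003, so y ≈ 7.8104.
Area = ½·x·z·sin Y ≈ 50.27.
Circumradius = y/(2 sin Y) ≈ 7.1703.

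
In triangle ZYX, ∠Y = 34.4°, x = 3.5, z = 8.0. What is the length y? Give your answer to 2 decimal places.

By the law of cosines, y² = x² + z² − 2·x·z·cos Y = 30.044, so y ≈ 5.4812.

5.48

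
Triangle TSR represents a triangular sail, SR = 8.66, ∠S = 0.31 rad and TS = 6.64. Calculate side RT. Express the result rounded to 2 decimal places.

By the law of cosines, RT² = TS² + SR² − 2·TS·SR·cos S = 9.5623, so RT ≈ 3.0923.

3.09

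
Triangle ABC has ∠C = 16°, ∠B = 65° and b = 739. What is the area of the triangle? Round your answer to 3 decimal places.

area ≈ 82024.043

The third angle is ∠A = 180° − ∠B − ∠C = 99.00°.
Law of sines: a = b·sin A/sin B ≈ 805.36.
Law of sines: c = b·sin C/sin B ≈ 224.75.
Area = ½·b·a·sin C ≈ 82024.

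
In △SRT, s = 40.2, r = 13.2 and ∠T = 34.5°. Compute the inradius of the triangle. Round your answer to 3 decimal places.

3.593

By the law of cosines, t² = s² + r² − 2·s·r·cos T = 915.65, so t ≈ 30.26.
Area = ½·s·r·sin T ≈ 150.28.
Semiperimeter p = (40.2+13.2+30.26)/2 = 41.83.
Inradius = area/p = 150.28/41.83 ≈ 3.5926.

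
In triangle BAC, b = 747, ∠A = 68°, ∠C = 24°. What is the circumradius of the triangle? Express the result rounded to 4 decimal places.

R ≈ 373.7277

The third angle is ∠B = 180° − ∠A − ∠C = 88.00°.
Law of sines: a = b·sin A/sin B ≈ 693.03.
Law of sines: c = b·sin C/sin B ≈ 304.02.
Circumradius = b/(2 sin B) ≈ 373.73.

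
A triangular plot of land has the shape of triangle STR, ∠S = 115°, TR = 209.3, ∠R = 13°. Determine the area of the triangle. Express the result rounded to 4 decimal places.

The third angle is ∠T = 180° − ∠R − ∠S = 52.00°.
Law of sines: RS = TR·sin T/sin S ≈ 181.98.
Law of sines: ST = TR·sin R/sin S ≈ 51.95.
Area = ½·TR·RS·sin R ≈ 4284.

area ≈ 4284.0342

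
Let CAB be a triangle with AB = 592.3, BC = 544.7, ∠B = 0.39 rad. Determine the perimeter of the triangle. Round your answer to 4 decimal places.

perimeter ≈ 1362.2073

By the law of cosines, CA² = AB² + BC² − 2·AB·BC·cos B = 50718, so CA ≈ 225.21.
Semiperimeter s = (592.3+544.7+225.21)/2 = 681.1.
Perimeter = 592.3 + 544.7 + 225.21 = 1362.2.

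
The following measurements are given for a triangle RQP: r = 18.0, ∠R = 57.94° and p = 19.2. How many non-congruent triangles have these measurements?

p·sin R = 19.2·sin(57.94°) ≈ 16.27.
Since p sin R < r < p (16.27 < 18.0 < 19.2), two triangles exist.

2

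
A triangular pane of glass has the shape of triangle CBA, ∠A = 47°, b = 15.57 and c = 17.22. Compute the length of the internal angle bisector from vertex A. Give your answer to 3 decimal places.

14.997

By the law of cosines, a² = c² + b² − 2·c·b·cos A = 173.24, so a ≈ 13.162.
The bisector from A has length 2·c·b·cos(∠A/2)/(c+b) ≈ 14.997.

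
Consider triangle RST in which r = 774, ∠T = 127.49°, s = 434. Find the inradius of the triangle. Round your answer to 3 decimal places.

115.796

By the law of cosines, t² = r² + s² − 2·r·s·cos T = 1.1963e+06, so t ≈ 1093.8.
Area = ½·r·s·sin T ≈ 1.3327e+05.
Semiperimeter p = (774+434+1093.8)/2 = 1150.9.
Inradius = area/p = 1.3327e+05/1150.9 ≈ 115.8.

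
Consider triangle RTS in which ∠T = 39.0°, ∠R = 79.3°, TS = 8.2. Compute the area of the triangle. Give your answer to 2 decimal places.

The third angle is ∠S = 180° − ∠R − ∠T = 61.70°.
Law of sines: SR = TS·sin T/sin R ≈ 5.2517.
Law of sines: RT = TS·sin S/sin R ≈ 7.3477.
Area = ½·TS·SR·sin S ≈ 18.959.

area ≈ 18.96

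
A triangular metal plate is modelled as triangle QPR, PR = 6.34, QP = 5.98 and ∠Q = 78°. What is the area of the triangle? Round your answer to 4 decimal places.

area ≈ 10.7889

Law of sines: sin R = QP·sin Q/PR ≈ 0.92261.
Since PR ≥ QP, only the acute value applies: ∠R ≈ 67.31°.
Then ∠P = 180° − ∠Q − ∠R ≈ 34.69°.
Law of sines gives RQ = PR·sin P/sin Q ≈ 3.6889.
Area = ½·PR·QP·sin P ≈ 10.789.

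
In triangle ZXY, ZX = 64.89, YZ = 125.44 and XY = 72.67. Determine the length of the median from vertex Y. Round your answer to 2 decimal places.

m_Y ≈ 97.24

Median from Y: ½√(2·XY² + 2·YZ² − ZX²) ≈ 97.239.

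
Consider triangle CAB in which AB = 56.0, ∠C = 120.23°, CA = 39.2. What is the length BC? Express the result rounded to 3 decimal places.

24.861

Law of sines: sin B = CA·sin C/AB ≈ 0.60481.
Since AB ≥ CA, only the acute value applies: ∠B ≈ 37.22°.
Then ∠A = 180° − ∠C − ∠B ≈ 22.55°.
Law of sines gives BC = AB·sin A/sin C ≈ 24.861.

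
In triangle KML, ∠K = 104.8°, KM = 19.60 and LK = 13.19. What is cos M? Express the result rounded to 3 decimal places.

By the law of cosines, ML² = LK² + KM² − 2·LK·KM·cos K = 690.21, so ML ≈ 26.272.
Law of cosines again: cos M = (KM² + ML² − LK²)/(2·KM·ML) ≈ 0.87429, so ∠M ≈ 29.04°.

0.874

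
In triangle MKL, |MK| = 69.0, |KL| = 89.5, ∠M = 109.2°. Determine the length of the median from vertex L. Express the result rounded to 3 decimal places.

m_L ≈ 59.684

Law of sines: sin L = |MK|·sin M/|KL| ≈ 0.72807.
Since |KL| ≥ |MK|, only the acute value applies: ∠L ≈ 46.72°.
Then ∠K = 180° − ∠M − ∠L ≈ 24.08°.
Law of sines gives |LM| = |KL|·sin K/sin M ≈ 38.661.
Median from L: ½√(2·|KL|² + 2·|LM|² − |MK|²) ≈ 59.684.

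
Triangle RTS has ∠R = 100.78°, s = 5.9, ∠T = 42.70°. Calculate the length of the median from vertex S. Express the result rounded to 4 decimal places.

7.8311

The third angle is ∠S = 180° − ∠R − ∠T = 36.52°.
Law of sines: r = s·sin R/sin S ≈ 9.7393.
Law of sines: t = s·sin T/sin S ≈ 6.7234.
Median from S: ½√(2·r² + 2·t² − s²) ≈ 7.8311.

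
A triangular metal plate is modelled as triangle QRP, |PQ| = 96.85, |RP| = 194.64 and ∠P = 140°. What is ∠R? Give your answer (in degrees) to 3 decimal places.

By the law of cosines, |QR|² = |RP|² + |PQ|² − 2·|RP|·|PQ|·cos P = 76146, so |QR| ≈ 275.95.
Law of cosines again: cos R = (|QR|² + |RP|² − |PQ|²)/(2·|QR|·|RP|) ≈ 0.97422, so ∠R ≈ 13.04°.

∠R ≈ 13.038°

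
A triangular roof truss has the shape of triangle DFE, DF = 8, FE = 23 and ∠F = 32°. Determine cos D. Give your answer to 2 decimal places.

By the law of cosines, ED² = DF² + FE² − 2·DF·FE·cos F = 280.92, so ED ≈ 16.761.
Law of cosines again: cos D = (ED² + DF² − FE²)/(2·ED·DF) ≈ -0.68644, so ∠D ≈ 133.35°.

cos D ≈ -0.69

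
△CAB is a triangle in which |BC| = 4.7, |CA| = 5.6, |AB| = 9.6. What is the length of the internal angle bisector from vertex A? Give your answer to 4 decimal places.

By the law of cosines, cos A = (|CA|² + |AB|² − |BC|²) / (2·|CA|·|AB|) ≈ 0.94336, so ∠A ≈ 0.338 rad.
The bisector from A has length 2·|CA|·|AB|·cos(∠A/2)/(|CA|+|AB|) ≈ 6.9728.

t_A ≈ 6.9728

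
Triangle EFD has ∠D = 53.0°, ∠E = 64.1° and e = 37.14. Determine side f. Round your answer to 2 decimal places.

The third angle is ∠F = 180° − ∠D − ∠E = 62.90°.
Law of sines: f = e·sin F/sin E ≈ 36.754.

36.75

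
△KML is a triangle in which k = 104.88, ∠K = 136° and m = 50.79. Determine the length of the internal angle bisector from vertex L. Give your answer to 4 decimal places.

Law of sines: sin M = m·sin K/k ≈ 0.33640.
Since k ≥ m, only the acute value applies: ∠M ≈ 19.66°.
Then ∠L = 180° − ∠K − ∠M ≈ 24.34°.
Law of sines gives l = k·sin L/sin K ≈ 62.232.
The bisector from L has length 2·k·m·cos(∠L/2)/(k+m) ≈ 66.899.

66.8995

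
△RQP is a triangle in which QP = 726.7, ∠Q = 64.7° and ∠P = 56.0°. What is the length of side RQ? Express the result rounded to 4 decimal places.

700.6571

The third angle is ∠R = 180° − ∠Q − ∠P = 59.30°.
Law of sines: RQ = QP·sin P/sin R ≈ 700.66.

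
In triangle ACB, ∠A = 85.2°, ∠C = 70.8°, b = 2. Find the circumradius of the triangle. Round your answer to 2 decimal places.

The third angle is ∠B = 180° − ∠A − ∠C = 24.00°.
Law of sines: a = b·sin A/sin B ≈ 4.8999.
Law of sines: c = b·sin C/sin B ≈ 4.6437.
Circumradius = b/(2 sin B) ≈ 2.4586.

R ≈ 2.46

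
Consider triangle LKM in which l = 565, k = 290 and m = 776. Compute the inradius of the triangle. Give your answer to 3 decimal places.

Semiperimeter s = (565 + 290 + 776)/2 = 815.5.
Heron's formula: area = √(815.5·250.5·525.5·39.5) ≈ 65118.
Inradius = area/s = 65118/815.5 ≈ 79.85.

79.850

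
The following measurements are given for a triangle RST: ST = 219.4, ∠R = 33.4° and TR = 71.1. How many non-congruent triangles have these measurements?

TR·sin R = 71.1·sin(33.4°) ≈ 39.14.
Since ST ≥ TR, exactly one triangle exists.

1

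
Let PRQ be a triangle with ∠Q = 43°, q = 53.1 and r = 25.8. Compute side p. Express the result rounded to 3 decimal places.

68.969

Law of sines: sin R = r·sin Q/q ≈ 0.33137.
Since q ≥ r, only the acute value applies: ∠R ≈ 19.35°.
Then ∠P = 180° − ∠Q − ∠R ≈ 117.65°.
Law of sines gives p = q·sin P/sin Q ≈ 68.969.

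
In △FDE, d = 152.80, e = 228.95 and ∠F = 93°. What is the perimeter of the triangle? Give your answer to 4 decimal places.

663.5793

By the law of cosines, f² = d² + e² − 2·d·e·cos F = 79428, so f ≈ 281.83.
Semiperimeter s = (281.83+152.8+228.95)/2 = 331.79.
Perimeter = 281.83 + 152.8 + 228.95 = 663.58.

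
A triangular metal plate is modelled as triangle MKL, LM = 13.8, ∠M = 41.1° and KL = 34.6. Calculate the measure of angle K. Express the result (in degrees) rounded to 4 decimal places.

Law of sines: sin K = LM·sin M/KL ≈ 0.26219.
Since KL ≥ LM, only the acute value applies: ∠K ≈ 15.20°.
Then ∠L = 180° − ∠M − ∠K ≈ 123.70°.

15.2001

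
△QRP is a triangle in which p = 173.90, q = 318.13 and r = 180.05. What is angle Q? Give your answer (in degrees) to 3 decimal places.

By the law of cosines, cos Q = (r² + p² − q²) / (2·r·p) ≈ -0.61556, so ∠Q ≈ 127.99°.

127.993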